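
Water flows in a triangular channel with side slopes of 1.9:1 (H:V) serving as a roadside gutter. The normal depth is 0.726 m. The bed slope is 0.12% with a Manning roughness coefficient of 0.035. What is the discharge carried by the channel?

Q = 0.465 m³/s

For a triangular section with side slope z = 1.9: A = zy² = 1.9×0.726² = 1.001 m²; P = 2y√(1+z²) = 2×0.726×2.147 = 3.118 m.
Hydraulic radius R = A/P = 1.001/3.118 = 0.3212 m.
Manning's equation: Q = (1/n) A R^(2/3) S^(1/2) = (1/0.035) × 1.001 × 0.3212^(2/3) × 0.0012^(1/2) = 0.465 m³/s.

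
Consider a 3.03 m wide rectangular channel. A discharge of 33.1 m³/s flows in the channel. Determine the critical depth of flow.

y_c = 2.3 m

For a rectangular channel, critical depth y_c = (q²/g)^(1/3) where q = Q/b = 33.1/3.03 = 10.92 m²/s.
So y_c = (10.92²/9.81)^(1/3) = 2.3 m.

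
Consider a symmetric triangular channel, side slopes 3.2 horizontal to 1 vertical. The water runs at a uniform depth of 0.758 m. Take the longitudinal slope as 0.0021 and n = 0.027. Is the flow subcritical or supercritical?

subcritical

For a triangular section with side slope z = 3.2: A = zy² = 3.2×0.758² = 1.839 m²; P = 2y√(1+z²) = 2×0.758×3.353 = 5.083 m.
Hydraulic radius R = A/P = 1.839/5.083 = 0.3617 m.
V = (1/n) R^(2/3) √S = (1/0.027) × 0.3617^(2/3) × √0.0021 = 0.8617 m/s. Hydraulic depth D_h = A/T = 1.839/4.851 = 0.379 m.
Froude number Fr = V/√(g·D_h) = 0.8617/√(9.81×0.379) = 0.447, which is less than 1, so the flow is subcritical.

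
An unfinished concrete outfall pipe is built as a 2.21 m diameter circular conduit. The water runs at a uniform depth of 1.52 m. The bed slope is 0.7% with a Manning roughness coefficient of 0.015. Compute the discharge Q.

For a circular section of diameter D = 2.21 m at depth y = 1.52 m, the central angle is θ = 2 arccos(1 − 2y/D) = 3.912 rad. Then A = (D²/8)(θ − sin θ) = 2.813 m² and P = Dθ/2 = 4.322 m.
Hydraulic radius R = A/P = 2.813/4.322 = 0.6508 m.
Manning's equation: Q = (1/n) A R^(2/3) S^(1/2) = (1/0.015) × 2.813 × 0.6508^(2/3) × 0.007^(1/2) = 11.8 m³/s.

Q = 11.8 m³/s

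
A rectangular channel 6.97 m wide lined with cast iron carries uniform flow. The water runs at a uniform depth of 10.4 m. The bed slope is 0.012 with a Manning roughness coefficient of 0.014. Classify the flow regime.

Flow area A = b·y = 6.97 × 10.4 = 72.49 m². Wetted perimeter P = b + 2y = 6.97 + 2×10.4 = 27.77 m.
Hydraulic radius R = A/P = 72.49/27.77 = 2.61 m.
V = (1/n) R^(2/3) √S = (1/0.014) × 2.61^(2/3) × √0.012 = 14.83 m/s. Hydraulic depth D_h = A/T = 72.49/6.97 = 10.4 m.
Froude number Fr = V/√(g·D_h) = 14.83/√(9.81×10.4) = 1.47, which is greater than 1, so the flow is supercritical.

supercritical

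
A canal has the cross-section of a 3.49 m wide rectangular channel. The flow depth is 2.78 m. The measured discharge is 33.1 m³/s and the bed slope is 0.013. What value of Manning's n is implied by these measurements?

n = 0.035

Flow area A = b·y = 3.49 × 2.78 = 9.702 m². Wetted perimeter P = b + 2y = 3.49 + 2×2.78 = 9.05 m.
Hydraulic radius R = A/P = 9.702/9.05 = 1.072 m.
Rearranging Manning's equation: n = (1/Q) A R^(2/3) S^(1/2) = (1/33.1) × 9.702 × 1.072^(2/3) × √0.013 = 0.035.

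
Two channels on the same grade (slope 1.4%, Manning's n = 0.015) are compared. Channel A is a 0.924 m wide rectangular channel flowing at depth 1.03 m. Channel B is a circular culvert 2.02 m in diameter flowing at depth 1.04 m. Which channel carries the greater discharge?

channel B

Channel A: Flow area A = b·y = 0.924 × 1.03 = 0.9517 m². Wetted perimeter P = b + 2y = 0.924 + 2×1.03 = 2.984 m. Hydraulic radius R = A/P = 0.9517/2.984 = 0.3189 m. Q_A = (1/0.015)·0.9517·0.3189^(2/3)·√0.014 = 3.504 m³/s.
Channel B: For a circular section of diameter D = 2.02 m at depth y = 1.04 m, the central angle is θ = 2 arccos(1 − 2y/D) = 3.201 rad. Then A = (D²/8)(θ − sin θ) = 1.663 m² and P = Dθ/2 = 3.233 m. Hydraulic radius R = A/P = 1.663/3.233 = 0.5144 m. Q_B = (1/0.015)·1.663·0.5144^(2/3)·√0.014 = 8.421 m³/s.
Q_A = 3.504 m³/s vs Q_B = 8.421 m³/s, so channel B carries more.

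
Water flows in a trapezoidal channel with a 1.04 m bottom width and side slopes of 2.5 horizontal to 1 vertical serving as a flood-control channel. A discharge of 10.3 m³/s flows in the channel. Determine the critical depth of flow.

y_c = 1.09 m

At critical depth, Q² T / (g A³) = 1, i.e. A³/T = Q²/g = 10.3²/9.81 = 10.81.
At y = 1.34 m: A³/T = 26.3 — too large.
At y = 0.804 m: A³/T = 2.914 — too small.
At y = 1.09 m: A³/T = 10.65 — close enough.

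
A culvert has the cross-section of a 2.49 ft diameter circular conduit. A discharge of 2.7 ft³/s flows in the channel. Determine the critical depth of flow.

y_c = 0.538 ft

At critical depth, Q² T / (g A³) = 1, i.e. A³/T = Q²/g = 2.7²/32.2 = 0.2264.
At y = 0.65 ft: A³/T = 0.4735 — too large.
At y = 0.453 ft: A³/T = 0.1154 — too small.
At y = 0.538 ft: A³/T = 0.2264 — ≈ 0.2264.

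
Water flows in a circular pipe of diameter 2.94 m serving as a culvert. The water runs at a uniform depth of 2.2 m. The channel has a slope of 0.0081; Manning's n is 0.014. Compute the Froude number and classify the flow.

For a circular section of diameter D = 2.94 m at depth y = 2.2 m, the central angle is θ = 2 arccos(1 − 2y/D) = 4.181 rad. Then A = (D²/8)(θ − sin θ) = 5.449 m² and P = Dθ/2 = 6.146 m.
Hydraulic radius R = A/P = 5.449/6.146 = 0.8866 m.
V = (1/n) R^(2/3) √S = (1/0.014) × 0.8866^(2/3) × √0.0081 = 5.933 m/s. Hydraulic depth D_h = A/T = 5.449/2.552 = 2.135 m.
Froude number Fr = V/√(g·D_h) = 5.933/√(9.81×2.135) = 1.3, which is greater than 1, so the flow is supercritical.

supercritical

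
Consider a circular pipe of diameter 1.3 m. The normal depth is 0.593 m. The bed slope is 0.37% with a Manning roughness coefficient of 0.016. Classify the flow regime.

subcritical

For a circular section of diameter D = 1.3 m at depth y = 0.593 m, the central angle is θ = 2 arccos(1 − 2y/D) = 2.966 rad. Then A = (D²/8)(θ − sin θ) = 0.5897 m² and P = Dθ/2 = 1.928 m.
Hydraulic radius R = A/P = 0.5897/1.928 = 0.3059 m.
V = (1/n) R^(2/3) √S = (1/0.016) × 0.3059^(2/3) × √0.0037 = 1.726 m/s. Hydraulic depth D_h = A/T = 0.5897/1.295 = 0.4553 m.
Froude number Fr = V/√(g·D_h) = 1.726/√(9.81×0.4553) = 0.817, which is less than 1, so the flow is subcritical.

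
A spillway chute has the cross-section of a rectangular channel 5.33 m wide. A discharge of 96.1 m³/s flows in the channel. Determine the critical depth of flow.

For a rectangular channel, critical depth y_c = (q²/g)^(1/3) where q = Q/b = 96.1/5.33 = 18.03 m²/s.
So y_c = (18.03²/9.81)^(1/3) = 3.21 m.

y_c = 3.21 m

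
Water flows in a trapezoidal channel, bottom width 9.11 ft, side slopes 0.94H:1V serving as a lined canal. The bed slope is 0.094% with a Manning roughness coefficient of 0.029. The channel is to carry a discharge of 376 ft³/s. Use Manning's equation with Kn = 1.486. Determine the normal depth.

Manning's equation rearranged: A R^(2/3) = nQ / (1.486·√S) = 0.029 × 376 / (1.486 × √0.00094) = 239.3.
Try y = 7.66 ft: A R^(2/3) = 322.4 — too large.
Try y = 5.28 ft: A R^(2/3) = 159.6 — too small.
Try y = 6.56 ft: A R^(2/3) = 239.5 — matches.

y_n = 6.56 ft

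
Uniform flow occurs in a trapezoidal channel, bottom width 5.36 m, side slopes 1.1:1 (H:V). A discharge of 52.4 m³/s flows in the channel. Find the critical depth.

y_c = 1.87 m

At critical depth, Q² T / (g A³) = 1, i.e. A³/T = Q²/g = 52.4²/9.81 = 279.9.
At y = 1.48 m: A³/T = 128.4 — short.
At y = 1.87 m: A³/T = 281.6 — matches.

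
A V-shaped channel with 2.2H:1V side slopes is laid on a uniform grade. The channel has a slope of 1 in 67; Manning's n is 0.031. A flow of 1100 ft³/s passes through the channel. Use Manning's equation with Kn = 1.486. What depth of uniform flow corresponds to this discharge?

Manning's equation rearranged: A R^(2/3) = nQ / (1.486·√S) = 0.031 × 1100 / (1.486 × √0.01493) = 187.8.
At y = 7.68 ft: A R^(2/3) = 298.9 — over.
At y = 5.53 ft: A R^(2/3) = 124.5 — short.
At y = 6.45 ft: A R^(2/3) = 187.7 — matches.

y_n = 6.45 ft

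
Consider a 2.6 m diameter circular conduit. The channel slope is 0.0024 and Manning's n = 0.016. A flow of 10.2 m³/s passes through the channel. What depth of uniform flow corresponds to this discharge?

y_n = 1.82 m

Manning's equation rearranged: A R^(2/3) = nQ / (1·√S) = 0.016 × 10.2 / (√0.0024) = 3.331.
At y = 2.12 m: A R^(2/3) = 3.965 — high.
At y = 1.51 m: A R^(2/3) = 2.545 — low.
At y = 1.82 m: A R^(2/3) = 3.335 — close enough.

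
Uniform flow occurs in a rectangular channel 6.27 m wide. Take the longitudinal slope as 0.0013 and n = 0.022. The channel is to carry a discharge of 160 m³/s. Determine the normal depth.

Manning's equation rearranged: A R^(2/3) = nQ / (1·√S) = 0.022 × 160 / (√0.0013) = 97.63.
At y = 6.74 m: A R^(2/3) = 70.17 — too small.
At y = 9.92 m: A R^(2/3) = 110.9 — too large.
At y = 8.89 m: A R^(2/3) = 97.62 — ≈ 97.63.

y_n = 8.89 m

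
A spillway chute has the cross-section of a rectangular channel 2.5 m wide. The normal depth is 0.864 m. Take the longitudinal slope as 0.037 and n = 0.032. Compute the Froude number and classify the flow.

supercritical

Flow area A = b·y = 2.5 × 0.864 = 2.16 m². Wetted perimeter P = b + 2y = 2.5 + 2×0.864 = 4.228 m.
Hydraulic radius R = A/P = 2.16/4.228 = 0.5109 m.
V = (1/n) R^(2/3) √S = (1/0.032) × 0.5109^(2/3) × √0.037 = 3.841 m/s. Hydraulic depth D_h = A/T = 2.16/2.5 = 0.864 m.
Froude number Fr = V/√(g·D_h) = 3.841/√(9.81×0.864) = 1.32, which is greater than 1, so the flow is supercritical.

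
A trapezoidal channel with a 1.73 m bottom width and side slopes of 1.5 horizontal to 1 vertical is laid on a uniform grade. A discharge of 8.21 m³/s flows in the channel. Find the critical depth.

y_c = 0.99 m

At critical depth, Q² T / (g A³) = 1, i.e. A³/T = Q²/g = 8.21²/9.81 = 6.871.
At y = 1.24 m: A³/T = 16.19 — high.
At y = 0.99 m: A³/T = 6.86 — ≈ 6.871.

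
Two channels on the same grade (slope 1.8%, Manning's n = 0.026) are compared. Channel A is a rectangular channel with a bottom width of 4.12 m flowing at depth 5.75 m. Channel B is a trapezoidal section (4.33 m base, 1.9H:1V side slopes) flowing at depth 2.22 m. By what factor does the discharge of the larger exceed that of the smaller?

1.34

Channel A: Flow area A = b·y = 4.12 × 5.75 = 23.69 m². Wetted perimeter P = b + 2y = 4.12 + 2×5.75 = 15.62 m. Hydraulic radius R = A/P = 23.69/15.62 = 1.517 m. Q_A = (1/0.026)·23.69·1.517^(2/3)·√0.018 = 161.4 m³/s.
Channel B: With bottom width b = 4.33 m and side slope z = 1.9: A = (b + zy)y = (4.33 + 1.9×2.22)×2.22 = 18.98 m²; P = b + 2y√(1+z²) = 4.33 + 2×2.22×2.147 = 13.86 m. Hydraulic radius R = A/P = 18.98/13.86 = 1.369 m. Q_B = (1/0.026)·18.98·1.369^(2/3)·√0.018 = 120.7 m³/s.
The larger discharge is 161.4 m³/s and the smaller is 120.7 m³/s; the ratio is 1.34.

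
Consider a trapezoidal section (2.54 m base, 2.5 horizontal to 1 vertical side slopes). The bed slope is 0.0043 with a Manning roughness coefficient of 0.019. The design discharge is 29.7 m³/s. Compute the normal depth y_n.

Manning's equation rearranged: A R^(2/3) = nQ / (1·√S) = 0.019 × 29.7 / (√0.0043) = 8.605.
At y = 1.87 m: A R^(2/3) = 14.11 — high.
At y = 1.21 m: A R^(2/3) = 5.527 — low.
At y = 1.49 m: A R^(2/3) = 8.596 — close enough.

y_n = 1.49 m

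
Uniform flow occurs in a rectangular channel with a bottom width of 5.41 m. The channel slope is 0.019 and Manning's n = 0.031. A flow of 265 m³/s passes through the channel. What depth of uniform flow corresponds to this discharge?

Manning's equation rearranged: A R^(2/3) = nQ / (1·√S) = 0.031 × 265 / (√0.019) = 59.6.
Try y = 8.79 m: A R^(2/3) = 77.2 — over.
Try y = 4.87 m: A R^(2/3) = 38.1 — short.
Try y = 7.05 m: A R^(2/3) = 59.63 — close enough.

y_n = 7.05 m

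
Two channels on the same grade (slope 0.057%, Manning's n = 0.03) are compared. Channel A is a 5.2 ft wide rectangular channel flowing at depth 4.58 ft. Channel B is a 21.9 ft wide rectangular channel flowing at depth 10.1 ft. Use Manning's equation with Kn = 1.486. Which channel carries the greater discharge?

channel B

Channel A: Flow area A = b·y = 5.2 × 4.58 = 23.82 ft². Wetted perimeter P = b + 2y = 5.2 + 2×4.58 = 14.36 ft. Hydraulic radius R = A/P = 23.82/14.36 = 1.658 ft. Q_A = (1.486/0.03)·23.82·1.658^(2/3)·√0.00057 = 39.46 ft³/s.
Channel B: Flow area A = b·y = 21.9 × 10.1 = 221.2 ft². Wetted perimeter P = b + 2y = 21.9 + 2×10.1 = 42.1 ft. Hydraulic radius R = A/P = 221.2/42.1 = 5.254 ft. Q_B = (1.486/0.03)·221.2·5.254^(2/3)·√0.00057 = 790.5 ft³/s.
Q_A = 39.46 ft³/s vs Q_B = 790.5 ft³/s, so channel B carries more.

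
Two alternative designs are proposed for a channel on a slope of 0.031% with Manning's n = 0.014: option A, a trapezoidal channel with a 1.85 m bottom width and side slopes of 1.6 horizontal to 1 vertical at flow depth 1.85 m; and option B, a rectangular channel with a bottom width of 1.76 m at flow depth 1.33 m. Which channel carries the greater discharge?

Channel A: With bottom width b = 1.85 m and side slope z = 1.6: A = (b + zy)y = (1.85 + 1.6×1.85)×1.85 = 8.899 m²; P = b + 2y√(1+z²) = 1.85 + 2×1.85×1.887 = 8.831 m. Hydraulic radius R = A/P = 8.899/8.831 = 1.008 m. Q_A = (1/0.014)·8.899·1.008^(2/3)·√0.00031 = 11.25 m³/s.
Channel B: Flow area A = b·y = 1.76 × 1.33 = 2.341 m². Wetted perimeter P = b + 2y = 1.76 + 2×1.33 = 4.42 m. Hydraulic radius R = A/P = 2.341/4.42 = 0.5296 m. Q_B = (1/0.014)·2.341·0.5296^(2/3)·√0.00031 = 1.927 m³/s.
Q_A = 11.25 m³/s vs Q_B = 1.927 m³/s, so channel A carries more.

channel A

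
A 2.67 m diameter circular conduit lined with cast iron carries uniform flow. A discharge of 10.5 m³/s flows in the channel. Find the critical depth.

y_c = 1.45 m

At critical depth, Q² T / (g A³) = 1, i.e. A³/T = Q²/g = 10.5²/9.81 = 11.24.
At y = 1.11 m: A³/T = 4.055 — low.
At y = 1.84 m: A³/T = 28.19 — high.
At y = 1.45 m: A³/T = 11.27 — ≈ 11.24.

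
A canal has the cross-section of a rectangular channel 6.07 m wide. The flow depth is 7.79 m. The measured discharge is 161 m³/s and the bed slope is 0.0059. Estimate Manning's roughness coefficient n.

Flow area A = b·y = 6.07 × 7.79 = 47.29 m². Wetted perimeter P = b + 2y = 6.07 + 2×7.79 = 21.65 m.
Hydraulic radius R = A/P = 47.29/21.65 = 2.184 m.
Rearranging Manning's equation: n = (1/Q) A R^(2/3) S^(1/2) = (1/161) × 47.29 × 2.184^(2/3) × √0.0059 = 0.038.

n = 0.038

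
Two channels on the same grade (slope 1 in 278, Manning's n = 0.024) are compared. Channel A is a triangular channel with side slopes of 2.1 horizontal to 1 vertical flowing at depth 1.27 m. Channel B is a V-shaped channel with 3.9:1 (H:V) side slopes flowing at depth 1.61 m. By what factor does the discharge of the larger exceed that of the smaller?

Channel A: For a triangular section with side slope z = 2.1: A = zy² = 2.1×1.27² = 3.387 m²; P = 2y√(1+z²) = 2×1.27×2.326 = 5.908 m. Hydraulic radius R = A/P = 3.387/5.908 = 0.5733 m. Q_A = (1/0.024)·3.387·0.5733^(2/3)·√0.003597 = 5.841 m³/s.
Channel B: For a triangular section with side slope z = 3.9: A = zy² = 3.9×1.61² = 10.11 m²; P = 2y√(1+z²) = 2×1.61×4.026 = 12.96 m. Hydraulic radius R = A/P = 10.11/12.96 = 0.7798 m. Q_B = (1/0.024)·10.11·0.7798^(2/3)·√0.003597 = 21.4 m³/s.
The larger discharge is 21.4 m³/s and the smaller is 5.841 m³/s; the ratio is 3.66.

3.66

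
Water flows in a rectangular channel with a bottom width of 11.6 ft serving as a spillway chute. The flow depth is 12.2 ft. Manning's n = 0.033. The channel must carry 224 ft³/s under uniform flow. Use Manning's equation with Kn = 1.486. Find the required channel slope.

Flow area A = b·y = 11.6 × 12.2 = 141.5 ft². Wetted perimeter P = b + 2y = 11.6 + 2×12.2 = 36 ft.
Hydraulic radius R = A/P = 141.5/36 = 3.931 ft.
From Manning's equation, S = [nQ / (1.486 A R^(2/3))]² = [0.033 × 224 / (1.486 × 141.5 × 3.931^(2/3))]² = 0.000199.

S = 0.000199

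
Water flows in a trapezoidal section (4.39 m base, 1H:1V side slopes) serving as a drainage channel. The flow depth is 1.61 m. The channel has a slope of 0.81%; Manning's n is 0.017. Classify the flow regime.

With bottom width b = 4.39 m and side slope z = 1: A = (b + zy)y = (4.39 + 1×1.61)×1.61 = 9.66 m²; P = b + 2y√(1+z²) = 4.39 + 2×1.61×1.414 = 8.944 m.
Hydraulic radius R = A/P = 9.66/8.944 = 1.08 m.
V = (1/n) R^(2/3) √S = (1/0.017) × 1.08^(2/3) × √0.0081 = 5.573 m/s. Hydraulic depth D_h = A/T = 9.66/7.61 = 1.269 m.
Froude number Fr = V/√(g·D_h) = 5.573/√(9.81×1.269) = 1.58, which is greater than 1, so the flow is supercritical.

supercritical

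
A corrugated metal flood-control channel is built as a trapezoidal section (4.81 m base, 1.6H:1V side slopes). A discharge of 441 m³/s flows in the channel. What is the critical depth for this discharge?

y_c = 5.58 m

At critical depth, Q² T / (g A³) = 1, i.e. A³/T = Q²/g = 441²/9.81 = 19820.
At y = 6.06 m: A³/T = 28070 — too large.
At y = 4.39 m: A³/T = 7435 — too small.
At y = 5.58 m: A³/T = 19870 — close enough.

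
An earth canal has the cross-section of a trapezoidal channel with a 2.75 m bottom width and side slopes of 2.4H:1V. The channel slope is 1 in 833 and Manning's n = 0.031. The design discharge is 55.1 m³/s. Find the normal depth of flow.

y_n = 3.24 m

Manning's equation rearranged: A R^(2/3) = nQ / (1·√S) = 0.031 × 55.1 / (√0.0012) = 49.3.
At y = 2.43 m: A R^(2/3) = 25.54 — short.
At y = 3.24 m: A R^(2/3) = 49.34 — matches.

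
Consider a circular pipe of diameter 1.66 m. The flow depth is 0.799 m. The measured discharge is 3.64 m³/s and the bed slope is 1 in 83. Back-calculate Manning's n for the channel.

For a circular section of diameter D = 1.66 m at depth y = 0.799 m, the central angle is θ = 2 arccos(1 − 2y/D) = 3.067 rad. Then A = (D²/8)(θ − sin θ) = 1.031 m² and P = Dθ/2 = 2.546 m.
Hydraulic radius R = A/P = 1.031/2.546 = 0.4049 m.
Rearranging Manning's equation: n = (1/Q) A R^(2/3) S^(1/2) = (1/3.64) × 1.031 × 0.4049^(2/3) × √0.01205 = 0.017.

n = 0.017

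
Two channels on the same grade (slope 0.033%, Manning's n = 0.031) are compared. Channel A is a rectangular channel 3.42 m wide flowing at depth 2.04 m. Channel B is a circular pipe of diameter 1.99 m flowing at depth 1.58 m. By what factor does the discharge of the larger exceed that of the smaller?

Channel A: Flow area A = b·y = 3.42 × 2.04 = 6.977 m². Wetted perimeter P = b + 2y = 3.42 + 2×2.04 = 7.5 m. Hydraulic radius R = A/P = 6.977/7.5 = 0.9302 m. Q_A = (1/0.031)·6.977·0.9302^(2/3)·√0.00033 = 3.896 m³/s.
Channel B: For a circular section of diameter D = 1.99 m at depth y = 1.58 m, the central angle is θ = 2 arccos(1 − 2y/D) = 4.399 rad. Then A = (D²/8)(θ − sin θ) = 2.648 m² and P = Dθ/2 = 4.377 m. Hydraulic radius R = A/P = 2.648/4.377 = 0.6051 m. Q_B = (1/0.031)·2.648·0.6051^(2/3)·√0.00033 = 1.11 m³/s.
The larger discharge is 3.896 m³/s and the smaller is 1.11 m³/s; the ratio is 3.51.

3.51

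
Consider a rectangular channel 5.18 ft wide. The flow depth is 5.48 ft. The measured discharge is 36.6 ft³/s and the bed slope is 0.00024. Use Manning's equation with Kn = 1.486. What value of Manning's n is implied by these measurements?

n = 0.026

Flow area A = b·y = 5.18 × 5.48 = 28.39 ft². Wetted perimeter P = b + 2y = 5.18 + 2×5.48 = 16.14 ft.
Hydraulic radius R = A/P = 28.39/16.14 = 1.759 ft.
Rearranging Manning's equation: n = (1.486/Q) A R^(2/3) S^(1/2) = (1.486/36.6) × 28.39 × 1.759^(2/3) × √0.00024 = 0.026.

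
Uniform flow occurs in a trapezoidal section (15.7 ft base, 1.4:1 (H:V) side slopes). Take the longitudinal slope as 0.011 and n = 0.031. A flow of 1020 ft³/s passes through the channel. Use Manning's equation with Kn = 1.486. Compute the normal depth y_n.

y_n = 4.37 ft

Manning's equation rearranged: A R^(2/3) = nQ / (1.486·√S) = 0.031 × 1020 / (1.486 × √0.011) = 202.9.
Trying y = 5.25 ft: A R^(2/3) = 283.4 — over.
Trying y = 4.37 ft: A R^(2/3) = 202.8 — ≈ 202.9.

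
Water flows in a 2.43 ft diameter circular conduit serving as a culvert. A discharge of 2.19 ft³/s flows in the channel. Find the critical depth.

y_c = 0.487 ft

At critical depth, Q² T / (g A³) = 1, i.e. A³/T = Q²/g = 2.19²/32.2 = 0.1489.
Try y = 0.622 ft: A³/T = 0.3883 — high.
Try y = 0.356 ft: A³/T = 0.04359 — low.
Try y = 0.487 ft: A³/T = 0.1493 — matches.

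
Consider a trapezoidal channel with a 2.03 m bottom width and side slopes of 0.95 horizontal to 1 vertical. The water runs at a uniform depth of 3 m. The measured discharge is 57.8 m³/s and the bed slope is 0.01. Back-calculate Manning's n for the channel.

With bottom width b = 2.03 m and side slope z = 0.95: A = (b + zy)y = (2.03 + 0.95×3)×3 = 14.64 m²; P = b + 2y√(1+z²) = 2.03 + 2×3×1.379 = 10.31 m.
Hydraulic radius R = A/P = 14.64/10.31 = 1.421 m.
Rearranging Manning's equation: n = (1/Q) A R^(2/3) S^(1/2) = (1/57.8) × 14.64 × 1.421^(2/3) × √0.01 = 0.032.

n = 0.032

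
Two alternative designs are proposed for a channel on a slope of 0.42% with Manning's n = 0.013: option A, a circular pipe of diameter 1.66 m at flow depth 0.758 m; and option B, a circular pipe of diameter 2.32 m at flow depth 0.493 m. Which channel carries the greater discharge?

Channel A: For a circular section of diameter D = 1.66 m at depth y = 0.758 m, the central angle is θ = 2 arccos(1 − 2y/D) = 2.968 rad. Then A = (D²/8)(θ − sin θ) = 0.9628 m² and P = Dθ/2 = 2.463 m. Hydraulic radius R = A/P = 0.9628/2.463 = 0.3908 m. Q_A = (1/0.013)·0.9628·0.3908^(2/3)·√0.0042 = 2.566 m³/s.
Channel B: For a circular section of diameter D = 2.32 m at depth y = 0.493 m, the central angle is θ = 2 arccos(1 − 2y/D) = 1.916 rad. Then A = (D²/8)(θ − sin θ) = 0.6563 m² and P = Dθ/2 = 2.223 m. Hydraulic radius R = A/P = 0.6563/2.223 = 0.2952 m. Q_B = (1/0.013)·0.6563·0.2952^(2/3)·√0.0042 = 1.451 m³/s.
Q_A = 2.566 m³/s vs Q_B = 1.451 m³/s, so channel A carries more.

channel A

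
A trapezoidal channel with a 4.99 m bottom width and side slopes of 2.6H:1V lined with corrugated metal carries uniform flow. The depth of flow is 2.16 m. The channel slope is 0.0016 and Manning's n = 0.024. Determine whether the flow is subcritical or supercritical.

subcritical

With bottom width b = 4.99 m and side slope z = 2.6: A = (b + zy)y = (4.99 + 2.6×2.16)×2.16 = 22.91 m²; P = b + 2y√(1+z²) = 4.99 + 2×2.16×2.786 = 17.02 m.
Hydraulic radius R = A/P = 22.91/17.02 = 1.346 m.
V = (1/n) R^(2/3) √S = (1/0.024) × 1.346^(2/3) × √0.0016 = 2.031 m/s. Hydraulic depth D_h = A/T = 22.91/16.22 = 1.412 m.
Froude number Fr = V/√(g·D_h) = 2.031/√(9.81×1.412) = 0.546, which is less than 1, so the flow is subcritical.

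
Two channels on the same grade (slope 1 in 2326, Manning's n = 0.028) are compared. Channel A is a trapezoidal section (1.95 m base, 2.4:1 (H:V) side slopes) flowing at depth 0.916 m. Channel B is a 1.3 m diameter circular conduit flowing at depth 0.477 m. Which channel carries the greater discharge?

channel A

Channel A: With bottom width b = 1.95 m and side slope z = 2.4: A = (b + zy)y = (1.95 + 2.4×0.916)×0.916 = 3.8 m²; P = b + 2y√(1+z²) = 1.95 + 2×0.916×2.6 = 6.713 m. Hydraulic radius R = A/P = 3.8/6.713 = 0.566 m. Q_A = (1/0.028)·3.8·0.566^(2/3)·√0.0004299 = 1.926 m³/s.
Channel B: For a circular section of diameter D = 1.3 m at depth y = 0.477 m, the central angle is θ = 2 arccos(1 − 2y/D) = 2.603 rad. Then A = (D²/8)(θ − sin θ) = 0.4414 m² and P = Dθ/2 = 1.692 m. Hydraulic radius R = A/P = 0.4414/1.692 = 0.2609 m. Q_B = (1/0.028)·0.4414·0.2609^(2/3)·√0.0004299 = 0.1335 m³/s.
Q_A = 1.926 m³/s vs Q_B = 0.1335 m³/s, so channel A carries more.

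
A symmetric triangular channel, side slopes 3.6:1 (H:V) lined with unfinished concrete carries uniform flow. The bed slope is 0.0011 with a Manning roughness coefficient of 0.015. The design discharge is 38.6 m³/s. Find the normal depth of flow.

Manning's equation rearranged: A R^(2/3) = nQ / (1·√S) = 0.015 × 38.6 / (√0.0011) = 17.46.
At y = 1.73 m: A R^(2/3) = 9.542 — short.
At y = 2.54 m: A R^(2/3) = 26.57 — over.
At y = 2.17 m: A R^(2/3) = 17.46 — close enough.

y_n = 2.17 m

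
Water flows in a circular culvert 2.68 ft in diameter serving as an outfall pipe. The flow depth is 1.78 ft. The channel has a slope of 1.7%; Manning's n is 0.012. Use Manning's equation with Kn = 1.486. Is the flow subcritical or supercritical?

supercritical

For a circular section of diameter D = 2.68 ft at depth y = 1.78 ft, the central angle is θ = 2 arccos(1 − 2y/D) = 3.811 rad. Then A = (D²/8)(θ − sin θ) = 3.978 ft² and P = Dθ/2 = 5.106 ft.
Hydraulic radius R = A/P = 3.978/5.106 = 0.7791 ft.
V = (1.486/n) R^(2/3) √S = (1.486/0.012) × 0.7791^(2/3) × √0.017 = 13.67 ft/s. Hydraulic depth D_h = A/T = 3.978/2.531 = 1.572 ft.
Froude number Fr = V/√(g·D_h) = 13.67/√(32.2×1.572) = 1.92, which is greater than 1, so the flow is supercritical.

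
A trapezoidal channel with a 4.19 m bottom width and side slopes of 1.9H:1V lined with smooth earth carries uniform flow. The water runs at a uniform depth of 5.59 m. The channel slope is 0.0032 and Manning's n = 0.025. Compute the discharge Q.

Q = 384 m³/s

With bottom width b = 4.19 m and side slope z = 1.9: A = (b + zy)y = (4.19 + 1.9×5.59)×5.59 = 82.79 m²; P = b + 2y√(1+z²) = 4.19 + 2×5.59×2.147 = 28.19 m.
Hydraulic radius R = A/P = 82.79/28.19 = 2.937 m.
Manning's equation: Q = (1/n) A R^(2/3) S^(1/2) = (1/0.025) × 82.79 × 2.937^(2/3) × 0.0032^(1/2) = 384 m³/s.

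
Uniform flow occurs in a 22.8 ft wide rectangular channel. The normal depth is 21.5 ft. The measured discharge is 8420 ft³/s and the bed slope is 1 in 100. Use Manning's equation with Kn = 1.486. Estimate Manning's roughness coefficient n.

n = 0.033

Flow area A = b·y = 22.8 × 21.5 = 490.2 ft². Wetted perimeter P = b + 2y = 22.8 + 2×21.5 = 65.8 ft.
Hydraulic radius R = A/P = 490.2/65.8 = 7.45 ft.
Rearranging Manning's equation: n = (1.486/Q) A R^(2/3) S^(1/2) = (1.486/8420) × 490.2 × 7.45^(2/3) × √0.01 = 0.033.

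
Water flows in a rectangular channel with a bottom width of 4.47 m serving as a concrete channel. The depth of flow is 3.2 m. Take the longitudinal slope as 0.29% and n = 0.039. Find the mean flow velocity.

Flow area A = b·y = 4.47 × 3.2 = 14.3 m². Wetted perimeter P = b + 2y = 4.47 + 2×3.2 = 10.87 m.
Hydraulic radius R = A/P = 14.3/10.87 = 1.316 m.
From Manning's equation, V = (1/n) R^(2/3) S^(1/2) = (1/0.039) × 1.316^(2/3) × 0.0029^(1/2) = 1.66 m/s.

V = 1.66 m/s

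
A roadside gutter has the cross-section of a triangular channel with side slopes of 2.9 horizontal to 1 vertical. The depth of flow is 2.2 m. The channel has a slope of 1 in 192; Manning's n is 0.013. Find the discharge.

Q = 80 m³/s

For a triangular section with side slope z = 2.9: A = zy² = 2.9×2.2² = 14.04 m²; P = 2y√(1+z²) = 2×2.2×3.068 = 13.5 m.
Hydraulic radius R = A/P = 14.04/13.5 = 1.04 m.
Manning's equation: Q = (1/n) A R^(2/3) S^(1/2) = (1/0.013) × 14.04 × 1.04^(2/3) × 0.005208^(1/2) = 80 m³/s.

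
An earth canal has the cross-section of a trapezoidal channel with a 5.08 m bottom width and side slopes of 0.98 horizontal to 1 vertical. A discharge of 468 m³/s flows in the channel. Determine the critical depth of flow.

y_c = 6.44 m

At critical depth, Q² T / (g A³) = 1, i.e. A³/T = Q²/g = 468²/9.81 = 22330.
Trying y = 7.6 m: A³/T = 43210 — too large.
Trying y = 6.44 m: A³/T = 22300 — matches.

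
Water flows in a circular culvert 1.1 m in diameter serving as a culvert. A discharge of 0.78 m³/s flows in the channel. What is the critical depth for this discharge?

At critical depth, Q² T / (g A³) = 1, i.e. A³/T = Q²/g = 0.78²/9.81 = 0.06202.
Try y = 0.41 m: A³/T = 0.03163 — short.
Try y = 0.601 m: A³/T = 0.1368 — over.
Try y = 0.489 m: A³/T = 0.06222 — ≈ 0.06202.

y_c = 0.489 m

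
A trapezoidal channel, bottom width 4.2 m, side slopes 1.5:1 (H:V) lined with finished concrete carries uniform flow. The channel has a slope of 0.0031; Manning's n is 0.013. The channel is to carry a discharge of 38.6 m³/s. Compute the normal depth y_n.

Manning's equation rearranged: A R^(2/3) = nQ / (1·√S) = 0.013 × 38.6 / (√0.0031) = 9.013.
Trying y = 1.01 m: A R^(2/3) = 4.706 — low.
Trying y = 1.7 m: A R^(2/3) = 12.31 — high.
Trying y = 1.44 m: A R^(2/3) = 9.006 — ≈ 9.013.

y_n = 1.44 m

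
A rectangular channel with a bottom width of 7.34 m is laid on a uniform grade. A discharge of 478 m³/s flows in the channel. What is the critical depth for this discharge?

For a rectangular channel, critical depth y_c = (q²/g)^(1/3) where q = Q/b = 478/7.34 = 65.12 m²/s.
So y_c = (65.12²/9.81)^(1/3) = 7.56 m.

y_c = 7.56 m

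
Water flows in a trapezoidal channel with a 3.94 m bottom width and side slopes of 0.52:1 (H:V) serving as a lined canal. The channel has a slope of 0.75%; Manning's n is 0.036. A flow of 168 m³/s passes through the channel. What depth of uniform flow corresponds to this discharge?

Manning's equation rearranged: A R^(2/3) = nQ / (1·√S) = 0.036 × 168 / (√0.0075) = 69.84.
Try y = 4.28 m: A R^(2/3) = 41.08 — short.
Try y = 5.72 m: A R^(2/3) = 69.9 — ≈ 69.84.

y_n = 5.72 m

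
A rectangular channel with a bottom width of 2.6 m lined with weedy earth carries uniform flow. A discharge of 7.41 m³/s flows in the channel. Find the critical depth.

For a rectangular channel, critical depth y_c = (q²/g)^(1/3) where q = Q/b = 7.41/2.6 = 2.85 m²/s.
So y_c = (2.85²/9.81)^(1/3) = 0.939 m.

y_c = 0.939 m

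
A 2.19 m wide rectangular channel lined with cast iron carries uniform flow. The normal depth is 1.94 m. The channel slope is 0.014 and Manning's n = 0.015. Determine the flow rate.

Flow area A = b·y = 2.19 × 1.94 = 4.249 m². Wetted perimeter P = b + 2y = 2.19 + 2×1.94 = 6.07 m.
Hydraulic radius R = A/P = 4.249/6.07 = 0.6999 m.
Manning's equation: Q = (1/n) A R^(2/3) S^(1/2) = (1/0.015) × 4.249 × 0.6999^(2/3) × 0.014^(1/2) = 26.4 m³/s.

Q = 26.4 m³/s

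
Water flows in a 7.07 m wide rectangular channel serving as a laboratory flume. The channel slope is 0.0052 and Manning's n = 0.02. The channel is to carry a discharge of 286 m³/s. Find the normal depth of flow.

Manning's equation rearranged: A R^(2/3) = nQ / (1·√S) = 0.02 × 286 / (√0.0052) = 79.32.
Try y = 8.06 m: A R^(2/3) = 103.8 — over.
Try y = 4.99 m: A R^(2/3) = 57.29 — short.
Try y = 6.47 m: A R^(2/3) = 79.38 — matches.

y_n = 6.47 m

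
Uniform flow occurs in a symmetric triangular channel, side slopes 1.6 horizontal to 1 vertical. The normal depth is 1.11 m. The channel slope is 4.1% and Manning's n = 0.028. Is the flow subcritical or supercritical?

supercritical

For a triangular section with side slope z = 1.6: A = zy² = 1.6×1.11² = 1.971 m²; P = 2y√(1+z²) = 2×1.11×1.887 = 4.189 m.
Hydraulic radius R = A/P = 1.971/4.189 = 0.4706 m.
V = (1/n) R^(2/3) √S = (1/0.028) × 0.4706^(2/3) × √0.041 = 4.375 m/s. Hydraulic depth D_h = A/T = 1.971/3.552 = 0.555 m.
Froude number Fr = V/√(g·D_h) = 4.375/√(9.81×0.555) = 1.88, which is greater than 1, so the flow is supercritical.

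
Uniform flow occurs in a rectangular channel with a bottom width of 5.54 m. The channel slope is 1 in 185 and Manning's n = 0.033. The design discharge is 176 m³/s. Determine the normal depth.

y_n = 8.69 m

Manning's equation rearranged: A R^(2/3) = nQ / (1·√S) = 0.033 × 176 / (√0.005405) = 79.
At y = 6.69 m: A R^(2/3) = 58.02 — too small.
At y = 10.8 m: A R^(2/3) = 101.3 — too large.
At y = 8.69 m: A R^(2/3) = 78.96 — ≈ 79.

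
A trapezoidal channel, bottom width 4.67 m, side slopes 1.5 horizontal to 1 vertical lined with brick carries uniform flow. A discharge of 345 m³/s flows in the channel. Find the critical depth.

y_c = 5.07 m

At critical depth, Q² T / (g A³) = 1, i.e. A³/T = Q²/g = 345²/9.81 = 12130.
Trying y = 5.82 m: A³/T = 21430 — too large.
Trying y = 3.67 m: A³/T = 3321 — too small.
Trying y = 5.07 m: A³/T = 12120 — ≈ 12130.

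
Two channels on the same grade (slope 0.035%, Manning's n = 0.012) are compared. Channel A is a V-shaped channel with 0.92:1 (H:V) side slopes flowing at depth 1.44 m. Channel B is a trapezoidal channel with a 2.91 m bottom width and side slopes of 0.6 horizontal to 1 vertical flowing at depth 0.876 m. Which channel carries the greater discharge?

channel B

Channel A: For a triangular section with side slope z = 0.92: A = zy² = 0.92×1.44² = 1.908 m²; P = 2y√(1+z²) = 2×1.44×1.359 = 3.913 m. Hydraulic radius R = A/P = 1.908/3.913 = 0.4875 m. Q_A = (1/0.012)·1.908·0.4875^(2/3)·√0.00035 = 1.842 m³/s.
Channel B: With bottom width b = 2.91 m and side slope z = 0.6: A = (b + zy)y = (2.91 + 0.6×0.876)×0.876 = 3.01 m²; P = b + 2y√(1+z²) = 2.91 + 2×0.876×1.166 = 4.953 m. Hydraulic radius R = A/P = 3.01/4.953 = 0.6076 m. Q_B = (1/0.012)·3.01·0.6076^(2/3)·√0.00035 = 3.366 m³/s.
Q_A = 1.842 m³/s vs Q_B = 3.366 m³/s, so channel B carries more.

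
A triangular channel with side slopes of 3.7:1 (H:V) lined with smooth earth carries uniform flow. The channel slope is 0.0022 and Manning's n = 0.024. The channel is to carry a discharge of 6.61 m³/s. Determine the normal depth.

Manning's equation rearranged: A R^(2/3) = nQ / (1·√S) = 0.024 × 6.61 / (√0.0022) = 3.382.
Try y = 1.36 m: A R^(2/3) = 5.169 — over.
Try y = 0.903 m: A R^(2/3) = 1.734 — short.
Try y = 1.16 m: A R^(2/3) = 3.382 — close enough.

y_n = 1.16 m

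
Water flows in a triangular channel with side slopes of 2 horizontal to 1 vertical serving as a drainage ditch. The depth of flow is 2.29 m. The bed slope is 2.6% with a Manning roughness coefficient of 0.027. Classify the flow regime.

supercritical

For a triangular section with side slope z = 2: A = zy² = 2×2.29² = 10.49 m²; P = 2y√(1+z²) = 2×2.29×2.236 = 10.24 m.
Hydraulic radius R = A/P = 10.49/10.24 = 1.024 m.
V = (1/n) R^(2/3) √S = (1/0.027) × 1.024^(2/3) × √0.026 = 6.068 m/s. Hydraulic depth D_h = A/T = 10.49/9.16 = 1.145 m.
Froude number Fr = V/√(g·D_h) = 6.068/√(9.81×1.145) = 1.81, which is greater than 1, so the flow is supercritical.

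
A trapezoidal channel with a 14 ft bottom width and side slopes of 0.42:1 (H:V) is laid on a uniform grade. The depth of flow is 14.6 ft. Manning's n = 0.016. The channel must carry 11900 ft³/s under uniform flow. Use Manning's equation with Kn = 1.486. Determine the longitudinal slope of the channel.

S = 0.0159

With bottom width b = 14 ft and side slope z = 0.42: A = (b + zy)y = (14 + 0.42×14.6)×14.6 = 293.9 ft²; P = b + 2y√(1+z²) = 14 + 2×14.6×1.085 = 45.67 ft.
Hydraulic radius R = A/P = 293.9/45.67 = 6.436 ft.
From Manning's equation, S = [nQ / (1.486 A R^(2/3))]² = [0.016 × 11900 / (1.486 × 293.9 × 6.436^(2/3))]² = 0.0159.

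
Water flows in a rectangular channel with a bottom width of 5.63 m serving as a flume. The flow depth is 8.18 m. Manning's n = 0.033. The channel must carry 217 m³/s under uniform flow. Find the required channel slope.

Flow area A = b·y = 5.63 × 8.18 = 46.05 m². Wetted perimeter P = b + 2y = 5.63 + 2×8.18 = 21.99 m.
Hydraulic radius R = A/P = 46.05/21.99 = 2.094 m.
From Manning's equation, S = [nQ / (1 A R^(2/3))]² = [0.033 × 217 / (1 × 46.05 × 2.094^(2/3))]² = 0.00902.

S = 0.00902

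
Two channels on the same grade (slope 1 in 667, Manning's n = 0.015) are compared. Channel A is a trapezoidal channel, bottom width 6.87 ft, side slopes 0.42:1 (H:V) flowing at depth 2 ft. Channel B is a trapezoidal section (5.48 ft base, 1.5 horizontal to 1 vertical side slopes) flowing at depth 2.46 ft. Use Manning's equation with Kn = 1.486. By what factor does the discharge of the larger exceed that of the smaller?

1.6

Channel A: With bottom width b = 6.87 ft and side slope z = 0.42: A = (b + zy)y = (6.87 + 0.42×2)×2 = 15.42 ft²; P = b + 2y√(1+z²) = 6.87 + 2×2×1.085 = 11.21 ft. Hydraulic radius R = A/P = 15.42/11.21 = 1.376 ft. Q_A = (1.486/0.015)·15.42·1.376^(2/3)·√0.001499 = 73.17 ft³/s.
Channel B: With bottom width b = 5.48 ft and side slope z = 1.5: A = (b + zy)y = (5.48 + 1.5×2.46)×2.46 = 22.56 ft²; P = b + 2y√(1+z²) = 5.48 + 2×2.46×1.803 = 14.35 ft. Hydraulic radius R = A/P = 22.56/14.35 = 1.572 ft. Q_B = (1.486/0.015)·22.56·1.572^(2/3)·√0.001499 = 117 ft³/s.
The larger discharge is 117 ft³/s and the smaller is 73.17 ft³/s; the ratio is 1.6.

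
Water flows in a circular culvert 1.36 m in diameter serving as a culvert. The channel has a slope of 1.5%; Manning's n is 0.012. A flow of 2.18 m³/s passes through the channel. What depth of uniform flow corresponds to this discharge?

Manning's equation rearranged: A R^(2/3) = nQ / (1·√S) = 0.012 × 2.18 / (√0.015) = 0.2136.
At y = 0.608 m: A R^(2/3) = 0.2914 — high.
At y = 0.364 m: A R^(2/3) = 0.1109 — low.
At y = 0.512 m: A R^(2/3) = 0.2133 — matches.

y_n = 0.512 m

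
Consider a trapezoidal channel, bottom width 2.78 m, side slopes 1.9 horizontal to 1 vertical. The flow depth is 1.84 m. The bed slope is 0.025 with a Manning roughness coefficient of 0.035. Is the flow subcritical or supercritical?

supercritical

With bottom width b = 2.78 m and side slope z = 1.9: A = (b + zy)y = (2.78 + 1.9×1.84)×1.84 = 11.55 m²; P = b + 2y√(1+z²) = 2.78 + 2×1.84×2.147 = 10.68 m.
Hydraulic radius R = A/P = 11.55/10.68 = 1.081 m.
V = (1/n) R^(2/3) √S = (1/0.035) × 1.081^(2/3) × √0.025 = 4.759 m/s. Hydraulic depth D_h = A/T = 11.55/9.772 = 1.182 m.
Froude number Fr = V/√(g·D_h) = 4.759/√(9.81×1.182) = 1.4, which is greater than 1, so the flow is supercritical.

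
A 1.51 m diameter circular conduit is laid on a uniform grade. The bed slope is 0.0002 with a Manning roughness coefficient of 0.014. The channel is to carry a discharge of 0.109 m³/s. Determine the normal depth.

Manning's equation rearranged: A R^(2/3) = nQ / (1·√S) = 0.014 × 0.109 / (√0.0002) = 0.1079.
Trying y = 0.42 m: A R^(2/3) = 0.1581 — too large.
Trying y = 0.27 m: A R^(2/3) = 0.06522 — too small.
Trying y = 0.346 m: A R^(2/3) = 0.1077 — ≈ 0.1079.

y_n = 0.346 m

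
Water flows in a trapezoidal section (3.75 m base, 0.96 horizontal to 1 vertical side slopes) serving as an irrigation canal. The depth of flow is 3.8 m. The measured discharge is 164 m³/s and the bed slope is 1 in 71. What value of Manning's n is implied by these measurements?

n = 0.0319

With bottom width b = 3.75 m and side slope z = 0.96: A = (b + zy)y = (3.75 + 0.96×3.8)×3.8 = 28.11 m²; P = b + 2y√(1+z²) = 3.75 + 2×3.8×1.386 = 14.29 m.
Hydraulic radius R = A/P = 28.11/14.29 = 1.968 m.
Rearranging Manning's equation: n = (1/Q) A R^(2/3) S^(1/2) = (1/164) × 28.11 × 1.968^(2/3) × √0.01408 = 0.0319.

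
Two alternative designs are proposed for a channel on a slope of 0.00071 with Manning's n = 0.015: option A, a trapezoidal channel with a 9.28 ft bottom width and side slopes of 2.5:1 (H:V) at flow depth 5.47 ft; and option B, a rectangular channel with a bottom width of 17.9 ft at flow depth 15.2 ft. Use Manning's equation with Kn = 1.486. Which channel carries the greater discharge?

Channel A: With bottom width b = 9.28 ft and side slope z = 2.5: A = (b + zy)y = (9.28 + 2.5×5.47)×5.47 = 125.6 ft²; P = b + 2y√(1+z²) = 9.28 + 2×5.47×2.693 = 38.74 ft. Hydraulic radius R = A/P = 125.6/38.74 = 3.241 ft. Q_A = (1.486/0.015)·125.6·3.241^(2/3)·√0.00071 = 726 ft³/s.
Channel B: Flow area A = b·y = 17.9 × 15.2 = 272.1 ft². Wetted perimeter P = b + 2y = 17.9 + 2×15.2 = 48.3 ft. Hydraulic radius R = A/P = 272.1/48.3 = 5.633 ft. Q_B = (1.486/0.015)·272.1·5.633^(2/3)·√0.00071 = 2274 ft³/s.
Q_A = 726 ft³/s vs Q_B = 2274 ft³/s, so channel B carries more.

channel B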